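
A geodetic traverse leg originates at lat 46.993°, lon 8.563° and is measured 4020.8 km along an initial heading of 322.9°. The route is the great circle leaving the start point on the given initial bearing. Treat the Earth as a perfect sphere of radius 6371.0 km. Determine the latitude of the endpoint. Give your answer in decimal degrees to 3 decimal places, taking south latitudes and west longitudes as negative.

latitude 65.700°

The arc subtends δ = 4020.8/6371 = 0.631110 rad at the centre.
Start latitude φ₁ = 0.820183 rad; initial bearing θ = 5.635668 rad.
Destination latitude: φ₂ = arcsin( sin φ₁ cos δ + cos φ₁ sin δ cos θ ) = arcsin(0.911404) = 65.700°.
For the longitude increment, Δλ = atan2( sin θ sin δ cos φ₁, cos δ − sin φ₁ sin φ₂ ) = atan2(-0.242767, 0.140891) = -59.871°.
λ₂ = 8.563° + -59.871° = -51.308°.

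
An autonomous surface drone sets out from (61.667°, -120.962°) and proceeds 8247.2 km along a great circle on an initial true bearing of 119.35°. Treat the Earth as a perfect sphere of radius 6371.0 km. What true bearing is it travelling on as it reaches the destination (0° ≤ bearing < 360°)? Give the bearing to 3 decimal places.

Central angle δ = d/R = 1.294491 rad.
With φ₁ = 61.667° = 1.076292 rad and θ = 119.35° = 2.083050 rad:
Destination latitude: φ₂ = arcsin( sin φ₁ cos δ + cos φ₁ sin δ cos θ ) = arcsin(0.016326) = 0.935°.
For the longitude increment, Δλ = atan2( sin θ sin δ cos φ₁, cos δ − sin φ₁ sin φ₂ ) = atan2(0.397986, 0.258433) = 57.002°.
Hence λ₂ = -120.962° + 57.002° = -63.960°.
The forward bearing on arrival equals the back-azimuth from the destination plus 180°.
Back-azimuth from P₂ (0.935°, -63.960°) to P₁ (61.667°, -120.962°), with Δλ' = λ₁ − λ₂ = -57.002°: atan2( sin Δλ' cos φ₁ , cos φ₂ sin φ₁ − sin φ₂ cos φ₁ cos Δλ' ) = 335.560°.
Final bearing = (335.560° + 180°) mod 360° = 155.560°.

final bearing 155.560°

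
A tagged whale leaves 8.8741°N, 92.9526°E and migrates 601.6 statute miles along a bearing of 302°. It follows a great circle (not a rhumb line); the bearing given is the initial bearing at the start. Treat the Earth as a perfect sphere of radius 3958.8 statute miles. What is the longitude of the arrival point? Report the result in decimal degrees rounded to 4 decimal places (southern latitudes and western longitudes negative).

longitude 85.3691°

Central angle δ = d/R = 0.151965 rad.
Converting: φ₁ = 0.154882 rad, θ = 5.270894 rad.
sin φ₂ = sin φ₁ cos δ + cos φ₁ sin δ cos θ = (0.154264)(0.988475) + (0.988030)(0.151381)(0.529919) = 0.231745
φ₂ = asin(0.231745) = 0.233872 rad = 13.3999°.
Δλ = atan2( sin θ sin δ cos φ₁ , cos δ − sin φ₁ sin φ₂ ) = atan2(-0.126842, 0.952726) = -0.132357 rad = -7.5835°.
Hence λ₂ = 92.9526° + -7.5835° = 85.3691°.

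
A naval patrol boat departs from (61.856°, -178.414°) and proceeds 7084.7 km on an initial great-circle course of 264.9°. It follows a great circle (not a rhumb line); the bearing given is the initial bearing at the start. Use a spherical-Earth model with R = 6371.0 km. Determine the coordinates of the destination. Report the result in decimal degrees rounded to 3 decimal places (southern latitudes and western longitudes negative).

latitude 20.664°, longitude 108.945°

δ = 7084.7/6371 = 1.112023 rad (63.7142°).
Start latitude φ₁ = 1.079591 rad; initial bearing θ = 4.623377 rad.
sin φ₂ = sin φ₁ cos δ + cos φ₁ sin δ cos θ = (0.881765)(0.442848) + (0.471689)(0.896597)(-0.088894) = 0.352893
φ₂ = asin(0.352893) = 0.360662 rad = 20.664°.
Δλ = atan2( sin θ sin δ cos φ₁ , cos δ − sin φ₁ sin φ₂ ) = atan2(-0.421241, 0.131679) = -1.267821 rad = -72.641°.
λ₂ = -178.414° + -72.641° = -251.055°, normalized to (−180°, 180°] → 108.945°.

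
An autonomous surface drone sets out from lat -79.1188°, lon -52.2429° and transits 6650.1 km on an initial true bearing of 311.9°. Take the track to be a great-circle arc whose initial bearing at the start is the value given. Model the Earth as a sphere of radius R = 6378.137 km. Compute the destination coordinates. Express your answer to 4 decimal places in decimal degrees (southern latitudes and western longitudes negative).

The arc subtends δ = 6650.1/6378.137 = 1.042640 rad at the centre.
Converting: φ₁ = -1.380884 rad, θ = 5.443682 rad.
sin φ₂ = sin φ₁ cos δ + cos φ₁ sin δ cos θ = (-0.982021)(0.503942) + (0.188773)(0.863738)(0.667833) = -0.385991
φ₂ = asin(-0.385991) = -0.396282 rad = -22.7053°.
Δλ = atan2( sin θ sin δ cos φ₁ , cos δ − sin φ₁ sin φ₂ ) = atan2(-0.121360, 0.124891) = -0.771062 rad = -44.1786°.
Hence λ₂ = -52.2429° + -44.1786° = -96.4215°.

latitude -22.7053°, longitude -96.4215°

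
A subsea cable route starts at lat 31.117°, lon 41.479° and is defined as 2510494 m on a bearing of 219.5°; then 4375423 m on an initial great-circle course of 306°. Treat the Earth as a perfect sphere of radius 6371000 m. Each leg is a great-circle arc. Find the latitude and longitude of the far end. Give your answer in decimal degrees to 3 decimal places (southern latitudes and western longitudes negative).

Apply the spherical direct solution leg by leg, carrying full precision between legs.
Leg 1: from (31.117°, 41.479°), δ = 2510494/6371000 = 0.394050 rad, θ = 219.5° → φ = 12.918°, λ = 26.969°.
Leg 2: from (12.918°, 26.969°), δ = 4375423/6371000 = 0.686772 rad, θ = 306° → φ = 32.420°, λ = -10.452°.

latitude 32.420°, longitude -10.452°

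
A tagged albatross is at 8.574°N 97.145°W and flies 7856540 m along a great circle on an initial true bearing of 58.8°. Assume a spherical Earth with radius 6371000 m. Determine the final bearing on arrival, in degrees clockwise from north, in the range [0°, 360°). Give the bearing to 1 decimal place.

final bearing 88.0°

Angular distance δ = d/R = 7856540 / 6371000 = 1.233172 rad.
With φ₁ = 8.574° = 0.149645 rad and θ = 58.8° = 1.026254 rad:
Destination latitude: φ₂ = arcsin( sin φ₁ cos δ + cos φ₁ sin δ cos θ ) = arcsin(0.532703) = 32.188°.
For the longitude increment, Δλ = atan2( sin θ sin δ cos φ₁, cos δ − sin φ₁ sin φ₂ ) = atan2(0.798054, 0.251827) = 72.487°.
λ₂ = λ₁ + Δλ = -24.658°.
The forward bearing on arrival equals the back-azimuth from the destination plus 180°.
Back-azimuth from P₂ (32.2°, -24.7°) to P₁ (8.6°, -97.1°), with Δλ' = λ₁ − λ₂ = -72.5°: atan2( sin Δλ' cos φ₁ , cos φ₂ sin φ₁ − sin φ₂ cos φ₁ cos Δλ' ) = 268.0°.
Final bearing = (268.0° + 180°) mod 360° = 88.0°.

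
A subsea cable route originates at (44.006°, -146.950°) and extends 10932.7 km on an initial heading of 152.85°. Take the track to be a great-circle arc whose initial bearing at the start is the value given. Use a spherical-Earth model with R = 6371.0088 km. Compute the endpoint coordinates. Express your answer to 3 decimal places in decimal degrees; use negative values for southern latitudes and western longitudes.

The arc subtends δ = 10932.7/6371.0088 = 1.716008 rad at the centre.
With φ₁ = 44.006° = 0.768050 rad and θ = 152.85° = 2.667736 rad:
Applying the spherical law of cosines for sides, sin φ₂ = sin φ₁ cos δ + cos φ₁ sin δ cos θ = -0.733808, so φ₂ = -47.207°.
For the longitude increment, Δλ = atan2( sin θ sin δ cos φ₁, cos δ − sin φ₁ sin φ₂ ) = atan2(0.324763, 0.365099) = 41.654°.
λ₂ = λ₁ + Δλ = -105.296°.

latitude -47.207°, longitude -105.296°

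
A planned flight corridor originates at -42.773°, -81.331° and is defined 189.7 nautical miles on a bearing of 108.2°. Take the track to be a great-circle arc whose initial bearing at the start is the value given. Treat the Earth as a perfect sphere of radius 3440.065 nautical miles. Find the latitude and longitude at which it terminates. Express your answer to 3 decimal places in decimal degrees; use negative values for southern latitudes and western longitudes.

The arc subtends δ = 189.7/3440.065 = 0.055144 rad at the centre.
With φ₁ = -42.773° = -0.746530 rad and θ = 108.2° = 1.888446 rad:
Applying the spherical law of cosines for sides, sin φ₂ = sin φ₁ cos δ + cos φ₁ sin δ cos θ = -0.690700, so φ₂ = -43.686°.
Then Δλ = atan2(0.038434, 0.529429) = 0.072468 rad, from sin θ sin δ cos φ₁ over cos δ − sin φ₁ sin φ₂.
Hence λ₂ = -81.331° + 4.152° = -77.179°.

latitude -43.686°, longitude -77.179°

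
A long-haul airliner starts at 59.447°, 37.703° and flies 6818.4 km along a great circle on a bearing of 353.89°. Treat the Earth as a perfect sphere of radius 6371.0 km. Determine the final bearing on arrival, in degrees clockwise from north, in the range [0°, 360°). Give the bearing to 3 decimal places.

final bearing 186.022°

δ = 6818.4/6371 = 1.070224 rad (61.3193°).
With φ₁ = 59.447° = 1.037546 rad and θ = 353.89° = 6.176546 rad:
Applying the spherical law of cosines for sides, sin φ₂ = sin φ₁ cos δ + cos φ₁ sin δ cos θ = 0.856727, so φ₂ = 58.951°.
Then Δλ = atan2(-0.047468, -0.257851) = -2.959542 rad, from sin θ sin δ cos φ₁ over cos δ − sin φ₁ sin φ₂.
λ₂ = 37.703° + -169.569° = -131.866°.
The forward bearing on arrival equals the back-azimuth from the destination plus 180°.
Back-azimuth from P₂ (58.951°, -131.866°) to P₁ (59.447°, 37.703°), with Δλ' = λ₁ − λ₂ = 169.569°: atan2( sin Δλ' cos φ₁ , cos φ₂ sin φ₁ − sin φ₂ cos φ₁ cos Δλ' ) = 6.022°.
Final bearing = (6.022° + 180°) mod 360° = 186.022°.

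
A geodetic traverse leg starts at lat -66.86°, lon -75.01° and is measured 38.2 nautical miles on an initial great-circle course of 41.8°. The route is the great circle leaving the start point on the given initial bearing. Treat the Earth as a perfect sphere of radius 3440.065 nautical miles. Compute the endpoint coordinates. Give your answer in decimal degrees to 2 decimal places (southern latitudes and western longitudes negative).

latitude -66.38°, longitude -73.95°

Central angle δ = d/R = 0.011104 rad.
Converting: φ₁ = -1.166927 rad, θ = 0.729548 rad.
Destination latitude: φ₂ = arcsin( sin φ₁ cos δ + cos φ₁ sin δ cos θ ) = arcsin(-0.916238) = -66.38°.
Δλ = atan2( sin θ sin δ cos φ₁ , cos δ − sin φ₁ sin φ₂ ) = atan2(0.002909, 0.157414) = 0.018475 rad = 1.06°.
λ₂ = -75.01° + 1.06° = -73.95°.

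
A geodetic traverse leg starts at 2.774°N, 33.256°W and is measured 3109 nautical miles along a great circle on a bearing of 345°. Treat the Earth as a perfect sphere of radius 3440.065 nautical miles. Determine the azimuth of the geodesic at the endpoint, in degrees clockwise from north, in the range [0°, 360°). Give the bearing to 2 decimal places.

δ = 3109/3440.065 = 0.903762 rad (51.7817°).
With φ₁ = 2.774° = 0.048415 rad and θ = 345° = 6.021386 rad:
sin φ₂ = sin φ₁ cos δ + cos φ₁ sin δ cos θ = (0.048397)(0.618659) + (0.998828)(0.785660)(0.965926) = 0.787941
φ₂ = asin(0.787941) = 0.907458 rad = 51.993°.
Then Δλ = atan2(-0.203105, 0.580525) = -0.336555 rad, from sin θ sin δ cos φ₁ over cos δ − sin φ₁ sin φ₂.
λ₂ = λ₁ + Δλ = -52.539°.
The forward bearing on arrival equals the back-azimuth from the destination plus 180°.
Back-azimuth from P₂ (51.99°, -52.54°) to P₁ (2.77°, -33.26°), with Δλ' = λ₁ − λ₂ = 19.28°: atan2( sin Δλ' cos φ₁ , cos φ₂ sin φ₁ − sin φ₂ cos φ₁ cos Δλ' ) = 155.18°.
Final bearing = (155.18° + 180°) mod 360° = 335.18°.

final bearing 335.18°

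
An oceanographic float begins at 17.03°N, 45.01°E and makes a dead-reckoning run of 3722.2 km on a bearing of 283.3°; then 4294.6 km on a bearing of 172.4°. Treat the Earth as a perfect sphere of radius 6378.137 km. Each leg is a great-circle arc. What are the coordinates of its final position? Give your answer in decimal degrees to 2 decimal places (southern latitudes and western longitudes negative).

latitude -16.83°, longitude 14.77°

Apply the spherical direct solution leg by leg, carrying full precision between legs.
Leg 1: from (17.03°, 45.01°), δ = 3722.2/6378.137 = 0.583587 rad, θ = 283.3° → φ = 21.44°, λ = 9.83°.
Leg 2: from (21.44°, 9.83°), δ = 4294.6/6378.137 = 0.673331 rad, θ = 172.4° → φ = -16.83°, λ = 14.77°.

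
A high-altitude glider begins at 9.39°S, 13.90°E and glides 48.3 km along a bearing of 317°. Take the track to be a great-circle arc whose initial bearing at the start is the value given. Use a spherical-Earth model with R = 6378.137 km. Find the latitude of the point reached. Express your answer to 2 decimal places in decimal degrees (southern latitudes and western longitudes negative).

Central angle δ = d/R = 0.007573 rad.
With φ₁ = -9.39° = -0.163886 rad and θ = 317° = 5.532694 rad:
sin φ₂ = sin φ₁ cos δ + cos φ₁ sin δ cos θ = (-0.163154)(0.999971) + (0.986601)(0.007573)(0.731354) = -0.157685
φ₂ = asin(-0.157685) = -0.158346 rad = -9.07°.
For the longitude increment, Δλ = atan2( sin θ sin δ cos φ₁, cos δ − sin φ₁ sin φ₂ ) = atan2(-0.005095, 0.974244) = -0.30°.
Hence λ₂ = 13.90° + -0.30° = 13.60°.

latitude -9.07°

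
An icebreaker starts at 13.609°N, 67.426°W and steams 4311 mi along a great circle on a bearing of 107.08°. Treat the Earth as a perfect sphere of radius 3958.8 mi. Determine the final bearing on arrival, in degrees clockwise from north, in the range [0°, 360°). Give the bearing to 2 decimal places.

Central angle δ = d/R = 1.088966 rad.
With φ₁ = 13.609° = 0.237522 rad and θ = 107.08° = 1.868899 rad:
Applying the spherical law of cosines for sides, sin φ₂ = sin φ₁ cos δ + cos φ₁ sin δ cos θ = -0.143924, so φ₂ = -8.275°.
Δλ = atan2( sin θ sin δ cos φ₁ , cos δ − sin φ₁ sin φ₂ ) = atan2(0.823283, 0.497266) = 1.027438 rad = 58.868°.
λ₂ = λ₁ + Δλ = -8.558°.
The forward bearing on arrival equals the back-azimuth from the destination plus 180°.
Back-azimuth from P₂ (-8.28°, -8.56°) to P₁ (13.61°, -67.43°), with Δλ' = λ₁ − λ₂ = -58.87°: atan2( sin Δλ' cos φ₁ , cos φ₂ sin φ₁ − sin φ₂ cos φ₁ cos Δλ' ) = 290.14°.
Final bearing = (290.14° + 180°) mod 360° = 110.14°.

final bearing 110.14°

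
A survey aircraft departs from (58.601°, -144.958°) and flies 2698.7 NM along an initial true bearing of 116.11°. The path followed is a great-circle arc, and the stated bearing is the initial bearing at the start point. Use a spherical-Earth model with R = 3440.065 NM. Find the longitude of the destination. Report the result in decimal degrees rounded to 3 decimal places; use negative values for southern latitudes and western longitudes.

Angular distance δ = d/R = 2698.7 / 3440.065 = 0.784491 rad.
Start latitude φ₁ = 1.022780 rad; initial bearing θ = 2.026502 rad.
Destination latitude: φ₂ = arcsin( sin φ₁ cos δ + cos φ₁ sin δ cos θ ) = arcsin(0.442122) = 26.239°.
Then Δλ = atan2(0.330504, 0.330371) = 0.785600 rad, from sin θ sin δ cos φ₁ over cos δ − sin φ₁ sin φ₂.
λ₂ = λ₁ + Δλ = -99.946°.

longitude -99.946°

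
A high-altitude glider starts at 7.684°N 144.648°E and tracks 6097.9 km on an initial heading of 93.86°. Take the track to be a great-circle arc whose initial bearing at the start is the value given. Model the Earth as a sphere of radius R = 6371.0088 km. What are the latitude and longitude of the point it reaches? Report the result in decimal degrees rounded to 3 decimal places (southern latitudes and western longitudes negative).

latitude 1.287°, longitude -160.676°

The arc subtends δ = 6097.9/6371.0088 = 0.957133 rad at the centre.
Start latitude φ₁ = 0.134111 rad; initial bearing θ = 1.638166 rad.
Applying the spherical law of cosines for sides, sin φ₂ = sin φ₁ cos δ + cos φ₁ sin δ cos θ = 0.022457, so φ₂ = 1.287°.
For the longitude increment, Δλ = atan2( sin θ sin δ cos φ₁, cos δ − sin φ₁ sin φ₂ ) = atan2(0.808365, 0.572864) = 54.676°.
λ₂ = 144.648° + 54.676° = 199.324°, normalized to (−180°, 180°] → -160.676°.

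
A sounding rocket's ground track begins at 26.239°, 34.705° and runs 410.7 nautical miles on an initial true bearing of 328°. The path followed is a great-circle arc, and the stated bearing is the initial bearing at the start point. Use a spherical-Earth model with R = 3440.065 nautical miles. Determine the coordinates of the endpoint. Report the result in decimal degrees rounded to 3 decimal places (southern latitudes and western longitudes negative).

latitude 31.976°, longitude 30.438°

Angular distance δ = d/R = 410.7 / 3440.065 = 0.119387 rad.
Converting: φ₁ = 0.457957 rad, θ = 5.724680 rad.
sin φ₂ = sin φ₁ cos δ + cos φ₁ sin δ cos θ = (0.442116)(0.992882) + (0.896958)(0.119104)(0.848048) = 0.529567
φ₂ = asin(0.529567) = 0.558090 rad = 31.976°.
For the longitude increment, Δλ = atan2( sin θ sin δ cos φ₁, cos δ − sin φ₁ sin φ₂ ) = atan2(-0.056612, 0.758751) = -4.267°.
λ₂ = λ₁ + Δλ = 30.438°.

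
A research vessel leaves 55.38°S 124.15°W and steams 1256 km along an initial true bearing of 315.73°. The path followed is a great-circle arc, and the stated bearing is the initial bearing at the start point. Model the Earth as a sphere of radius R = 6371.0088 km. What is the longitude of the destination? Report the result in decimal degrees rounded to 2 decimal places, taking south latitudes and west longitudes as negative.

The arc subtends δ = 1256/6371.0088 = 0.197143 rad at the centre.
With φ₁ = -55.38° = -0.966563 rad and θ = 315.73° = 5.510528 rad:
Destination latitude: φ₂ = arcsin( sin φ₁ cos δ + cos φ₁ sin δ cos θ ) = arcsin(-0.727316) = -46.66°.
Δλ = atan2( sin θ sin δ cos φ₁ , cos δ − sin φ₁ sin φ₂ ) = atan2(-0.077677, 0.382094) = -0.200560 rad = -11.49°.
λ₂ = λ₁ + Δλ = -135.64°.

longitude -135.64°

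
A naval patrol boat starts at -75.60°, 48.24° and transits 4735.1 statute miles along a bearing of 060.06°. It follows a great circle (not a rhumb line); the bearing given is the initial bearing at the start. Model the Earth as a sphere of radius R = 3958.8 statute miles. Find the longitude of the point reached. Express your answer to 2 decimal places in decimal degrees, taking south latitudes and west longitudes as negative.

Angular distance δ = d/R = 4735.1 / 3958.8 = 1.196095 rad.
Converting: φ₁ = -1.319469 rad, θ = 1.048245 rad.
Applying the spherical law of cosines for sides, sin φ₂ = sin φ₁ cos δ + cos φ₁ sin δ cos θ = -0.238989, so φ₂ = -13.83°.
For the longitude increment, Δλ = atan2( sin θ sin δ cos φ₁, cos δ − sin φ₁ sin φ₂ ) = atan2(0.200550, 0.134514) = 56.15°.
λ₂ = λ₁ + Δλ = 104.39°.

longitude 104.39°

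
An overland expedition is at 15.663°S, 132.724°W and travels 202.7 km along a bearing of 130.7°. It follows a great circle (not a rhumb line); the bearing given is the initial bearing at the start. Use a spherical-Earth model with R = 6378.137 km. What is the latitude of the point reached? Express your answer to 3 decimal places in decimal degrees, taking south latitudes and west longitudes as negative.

Angular distance δ = d/R = 202.7 / 6378.137 = 0.031780 rad.
With φ₁ = -15.663° = -0.273371 rad and θ = 130.7° = 2.281145 rad:
Destination latitude: φ₂ = arcsin( sin φ₁ cos δ + cos φ₁ sin δ cos θ ) = arcsin(-0.289793) = -16.846°.
For the longitude increment, Δλ = atan2( sin θ sin δ cos φ₁, cos δ − sin φ₁ sin φ₂ ) = atan2(0.023195, 0.921257) = 1.442°.
λ₂ = -132.724° + 1.442° = -131.282°.

latitude -16.846°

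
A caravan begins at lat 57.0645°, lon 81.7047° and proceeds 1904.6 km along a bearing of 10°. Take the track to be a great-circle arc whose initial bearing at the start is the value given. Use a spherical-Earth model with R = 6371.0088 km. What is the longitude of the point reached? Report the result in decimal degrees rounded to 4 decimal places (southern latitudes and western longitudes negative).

δ = 1904.6/6371.0088 = 0.298948 rad (17.1285°).
Start latitude φ₁ = 0.995963 rad; initial bearing θ = 0.174533 rad.
Applying the spherical law of cosines for sides, sin φ₂ = sin φ₁ cos δ + cos φ₁ sin δ cos θ = 0.959752, so φ₂ = 73.6891°.
For the longitude increment, Δλ = atan2( sin θ sin δ cos φ₁, cos δ − sin φ₁ sin φ₂ ) = atan2(0.027806, 0.150143) = 10.4920°.
λ₂ = λ₁ + Δλ = 92.1967°.

longitude 92.1967°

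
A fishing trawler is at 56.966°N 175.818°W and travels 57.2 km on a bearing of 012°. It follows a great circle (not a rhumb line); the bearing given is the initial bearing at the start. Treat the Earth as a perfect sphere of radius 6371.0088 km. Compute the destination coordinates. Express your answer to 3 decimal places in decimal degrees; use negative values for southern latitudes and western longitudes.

latitude 57.469°, longitude -175.619°

Angular distance δ = d/R = 57.2 / 6371.0088 = 0.008978 rad.
Converting: φ₁ = 0.994244 rad, θ = 0.209440 rad.
sin φ₂ = sin φ₁ cos δ + cos φ₁ sin δ cos θ = (0.838347)(0.999960) + (0.545137)(0.008978)(0.978148) = 0.843101
φ₂ = asin(0.843101) = 1.003024 rad = 57.469°.
Then Δλ = atan2(0.001018, 0.293149) = 0.003471 rad, from sin θ sin δ cos φ₁ over cos δ − sin φ₁ sin φ₂.
λ₂ = λ₁ + Δλ = -175.619°.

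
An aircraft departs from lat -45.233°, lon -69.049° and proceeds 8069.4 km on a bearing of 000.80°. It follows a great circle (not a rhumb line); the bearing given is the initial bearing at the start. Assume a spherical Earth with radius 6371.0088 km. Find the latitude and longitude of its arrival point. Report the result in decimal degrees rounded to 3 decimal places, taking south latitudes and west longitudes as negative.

latitude 27.333°, longitude -68.190°

The arc subtends δ = 8069.4/6371.0088 = 1.266581 rad at the centre.
With φ₁ = -45.233° = -0.789465 rad and θ = 0.8° = 0.013963 rad:
Applying the spherical law of cosines for sides, sin φ₂ = sin φ₁ cos δ + cos φ₁ sin δ cos θ = 0.459154, so φ₂ = 27.333°.
For the longitude increment, Δλ = atan2( sin θ sin δ cos φ₁, cos δ − sin φ₁ sin φ₂ ) = atan2(0.009381, 0.625533) = 0.859°.
λ₂ = -69.049° + 0.859° = -68.190°.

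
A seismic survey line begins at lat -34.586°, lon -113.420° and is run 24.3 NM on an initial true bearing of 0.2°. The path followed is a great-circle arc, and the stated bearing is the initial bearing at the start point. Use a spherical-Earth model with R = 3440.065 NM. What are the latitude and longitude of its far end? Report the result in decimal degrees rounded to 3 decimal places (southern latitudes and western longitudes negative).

latitude -34.181°, longitude -113.418°

Angular distance δ = d/R = 24.3 / 3440.065 = 0.007064 rad.
Start latitude φ₁ = -0.603640 rad; initial bearing θ = 0.003491 rad.
sin φ₂ = sin φ₁ cos δ + cos φ₁ sin δ cos θ = (-0.567643)(0.999975) + (0.823275)(0.007064)(0.999994) = -0.561813
φ₂ = asin(-0.561813) = -0.596576 rad = -34.181°.
Δλ = atan2( sin θ sin δ cos φ₁ , cos δ − sin φ₁ sin φ₂ ) = atan2(0.000020, 0.681066) = 0.000030 rad = 0.002°.
Hence λ₂ = -113.420° + 0.002° = -113.418°.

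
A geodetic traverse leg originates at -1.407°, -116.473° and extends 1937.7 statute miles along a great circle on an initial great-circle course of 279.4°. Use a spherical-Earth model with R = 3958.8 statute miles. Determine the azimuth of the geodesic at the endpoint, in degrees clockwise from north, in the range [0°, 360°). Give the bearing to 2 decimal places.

final bearing 278.97°

The arc subtends δ = 1937.7/3958.8 = 0.489467 rad at the centre.
Start latitude φ₁ = -0.024557 rad; initial bearing θ = 4.876450 rad.
Destination latitude: φ₂ = arcsin( sin φ₁ cos δ + cos φ₁ sin δ cos θ ) = arcsin(0.055094) = 3.158°.
For the longitude increment, Δλ = atan2( sin θ sin δ cos φ₁, cos δ − sin φ₁ sin φ₂ ) = atan2(-0.463702, 0.883937) = -27.681°.
λ₂ = -116.473° + -27.681° = -144.154°.
The forward bearing on arrival equals the back-azimuth from the destination plus 180°.
Back-azimuth from P₂ (3.16°, -144.15°) to P₁ (-1.41°, -116.47°), with Δλ' = λ₁ − λ₂ = 27.68°: atan2( sin Δλ' cos φ₁ , cos φ₂ sin φ₁ − sin φ₂ cos φ₁ cos Δλ' ) = 98.97°.
Final bearing = (98.97° + 180°) mod 360° = 278.97°.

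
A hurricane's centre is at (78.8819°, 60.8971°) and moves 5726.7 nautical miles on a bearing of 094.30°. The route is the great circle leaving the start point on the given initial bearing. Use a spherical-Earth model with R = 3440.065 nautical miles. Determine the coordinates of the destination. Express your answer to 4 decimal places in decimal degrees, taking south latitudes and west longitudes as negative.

Angular distance δ = d/R = 5726.7 / 3440.065 = 1.664707 rad.
Start latitude φ₁ = 1.376749 rad; initial bearing θ = 1.645845 rad.
Destination latitude: φ₂ = arcsin( sin φ₁ cos δ + cos φ₁ sin δ cos θ ) = arcsin(-0.106407) = -6.1083°.
For the longitude increment, Δλ = atan2( sin θ sin δ cos φ₁, cos δ − sin φ₁ sin φ₂ ) = atan2(0.191442, 0.010638) = 86.8196°.
Hence λ₂ = 60.8971° + 86.8196° = 147.7167°.

latitude -6.1083°, longitude 147.7167°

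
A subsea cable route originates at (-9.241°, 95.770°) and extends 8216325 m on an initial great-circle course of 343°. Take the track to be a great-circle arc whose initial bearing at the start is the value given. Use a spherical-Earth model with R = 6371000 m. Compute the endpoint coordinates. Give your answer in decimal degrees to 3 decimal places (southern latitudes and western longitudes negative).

The arc subtends δ = 8216325/6371000 = 1.289644 rad at the centre.
Start latitude φ₁ = -0.161286 rad; initial bearing θ = 5.986479 rad.
Applying the spherical law of cosines for sides, sin φ₂ = sin φ₁ cos δ + cos φ₁ sin δ cos θ = 0.862276, so φ₂ = 59.573°.
Then Δλ = atan2(-0.277247, 0.415933) = -0.587932 rad, from sin θ sin δ cos φ₁ over cos δ − sin φ₁ sin φ₂.
λ₂ = 95.770° + -33.686° = 62.084°.

latitude 59.573°, longitude 62.084°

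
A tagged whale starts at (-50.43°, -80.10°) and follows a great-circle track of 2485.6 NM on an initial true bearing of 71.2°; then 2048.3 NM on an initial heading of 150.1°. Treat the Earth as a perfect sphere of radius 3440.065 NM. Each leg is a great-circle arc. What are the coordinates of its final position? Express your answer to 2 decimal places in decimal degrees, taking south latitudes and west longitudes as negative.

latitude -53.36°, longitude -7.90°

Apply the spherical direct solution leg by leg, carrying full precision between legs.
Leg 1: from (-50.43°, -80.10°), δ = 2485.6/3440.065 = 0.722544 rad, θ = 71.2° → φ = -26.26°, λ = -35.83°.
Leg 2: from (-26.26°, -35.83°), δ = 2048.3/3440.065 = 0.595425 rad, θ = 150.1° → φ = -53.36°, λ = -7.90°.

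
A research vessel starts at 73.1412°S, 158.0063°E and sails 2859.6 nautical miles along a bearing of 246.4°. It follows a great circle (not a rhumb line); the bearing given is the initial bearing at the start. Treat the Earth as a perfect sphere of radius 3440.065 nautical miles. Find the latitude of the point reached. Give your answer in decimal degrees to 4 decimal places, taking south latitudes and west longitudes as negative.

latitude -46.9498°

The arc subtends δ = 2859.6/3440.065 = 0.831263 rad at the centre.
Start latitude φ₁ = -1.276555 rad; initial bearing θ = 4.300491 rad.
sin φ₂ = sin φ₁ cos δ + cos φ₁ sin δ cos θ = (-0.957022)(0.673943) + (0.290014)(0.738783)(-0.400349) = -0.730756
φ₂ = asin(-0.730756) = -0.819429 rad = -46.9498°.
Then Δλ = atan2(-0.196338, -0.025407) = -1.699487 rad, from sin θ sin δ cos φ₁ over cos δ − sin φ₁ sin φ₂.
λ₂ = λ₁ + Δλ = 60.6329°.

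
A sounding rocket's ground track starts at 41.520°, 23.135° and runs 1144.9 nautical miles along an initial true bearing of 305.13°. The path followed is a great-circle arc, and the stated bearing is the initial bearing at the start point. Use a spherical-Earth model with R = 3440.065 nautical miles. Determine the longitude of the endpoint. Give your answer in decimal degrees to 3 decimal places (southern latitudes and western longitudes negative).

δ = 1144.9/3440.065 = 0.332813 rad (19.0688°).
With φ₁ = 41.520° = 0.724661 rad and θ = 305.13° = 5.325523 rad:
Destination latitude: φ₂ = arcsin( sin φ₁ cos δ + cos φ₁ sin δ cos θ ) = arcsin(0.767264) = 50.109°.
For the longitude increment, Δλ = atan2( sin θ sin δ cos φ₁, cos δ − sin φ₁ sin φ₂ ) = atan2(-0.200055, 0.436522) = -24.622°.
λ₂ = λ₁ + Δλ = -1.487°.

longitude -1.487°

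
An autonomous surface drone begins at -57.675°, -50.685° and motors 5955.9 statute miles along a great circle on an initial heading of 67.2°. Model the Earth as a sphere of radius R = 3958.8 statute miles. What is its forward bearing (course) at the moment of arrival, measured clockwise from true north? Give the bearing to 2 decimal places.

Central angle δ = d/R = 1.504471 rad.
Converting: φ₁ = -1.006619 rad, θ = 1.172861 rad.
Applying the spherical law of cosines for sides, sin φ₂ = sin φ₁ cos δ + cos φ₁ sin δ cos θ = 0.150751, so φ₂ = 8.670°.
Δλ = atan2( sin θ sin δ cos φ₁ , cos δ − sin φ₁ sin φ₂ ) = atan2(0.491856, 0.193666) = 1.195693 rad = 68.508°.
λ₂ = λ₁ + Δλ = 17.823°.
The forward bearing on arrival equals the back-azimuth from the destination plus 180°.
Back-azimuth from P₂ (8.67°, 17.82°) to P₁ (-57.67°, -50.69°), with Δλ' = λ₁ − λ₂ = -68.51°: atan2( sin Δλ' cos φ₁ , cos φ₂ sin φ₁ − sin φ₂ cos φ₁ cos Δλ' ) = 209.91°.
Final bearing = (209.91° + 180°) mod 360° = 29.91°.

final bearing 29.91°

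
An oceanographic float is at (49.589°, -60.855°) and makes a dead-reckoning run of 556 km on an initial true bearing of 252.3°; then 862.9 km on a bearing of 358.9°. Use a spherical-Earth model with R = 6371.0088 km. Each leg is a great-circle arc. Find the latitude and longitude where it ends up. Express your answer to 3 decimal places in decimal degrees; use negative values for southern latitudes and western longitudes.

Apply the spherical direct solution leg by leg, carrying full precision between legs.
Leg 1: from (49.589°, -60.855°), δ = 556/6371.0088 = 0.087270 rad, θ = 252.3° → φ = 47.845°, λ = -67.962°.
Leg 2: from (47.845°, -67.962°), δ = 862.9/6371.0088 = 0.135442 rad, θ = 358.9° → φ = 55.604°, λ = -68.225°.

latitude 55.604°, longitude -68.225°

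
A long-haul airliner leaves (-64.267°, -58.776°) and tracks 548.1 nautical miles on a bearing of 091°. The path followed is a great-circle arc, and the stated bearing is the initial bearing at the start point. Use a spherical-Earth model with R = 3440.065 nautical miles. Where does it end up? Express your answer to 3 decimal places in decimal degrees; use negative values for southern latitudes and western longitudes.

δ = 548.1/3440.065 = 0.159328 rad (9.1288°).
Start latitude φ₁ = -1.121671 rad; initial bearing θ = 1.588250 rad.
Destination latitude: φ₂ = arcsin( sin φ₁ cos δ + cos φ₁ sin δ cos θ ) = arcsin(-0.890619) = -62.951°.
Δλ = atan2( sin θ sin δ cos φ₁ , cos δ − sin φ₁ sin φ₂ ) = atan2(0.068874, 0.185040) = 0.356324 rad = 20.416°.
λ₂ = -58.776° + 20.416° = -38.360°.

latitude -62.951°, longitude -38.360°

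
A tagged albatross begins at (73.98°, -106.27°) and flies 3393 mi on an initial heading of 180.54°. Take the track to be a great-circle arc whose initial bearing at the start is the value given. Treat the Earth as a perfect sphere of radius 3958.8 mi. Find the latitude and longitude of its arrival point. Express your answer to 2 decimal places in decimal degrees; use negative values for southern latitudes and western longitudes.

The arc subtends δ = 3393/3958.8 = 0.857078 rad at the centre.
Start latitude φ₁ = 1.291195 rad; initial bearing θ = 3.151017 rad.
Applying the spherical law of cosines for sides, sin φ₂ = sin φ₁ cos δ + cos φ₁ sin δ cos θ = 0.420618, so φ₂ = 24.87°.
Then Δλ = atan2(-0.001966, 0.250365) = -0.007853 rad, from sin θ sin δ cos φ₁ over cos δ − sin φ₁ sin φ₂.
λ₂ = λ₁ + Δλ = -106.72°.

latitude 24.87°, longitude -106.72°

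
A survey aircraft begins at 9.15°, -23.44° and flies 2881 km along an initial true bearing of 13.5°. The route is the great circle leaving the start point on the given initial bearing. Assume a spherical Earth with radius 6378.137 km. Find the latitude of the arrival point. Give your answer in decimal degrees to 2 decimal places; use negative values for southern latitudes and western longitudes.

Angular distance δ = d/R = 2881 / 6378.137 = 0.451699 rad.
Converting: φ₁ = 0.159698 rad, θ = 0.235619 rad.
sin φ₂ = sin φ₁ cos δ + cos φ₁ sin δ cos θ = (0.159020)(0.899707) + (0.987275)(0.436495)(0.972370) = 0.562105
φ₂ = asin(0.562105) = 0.596929 rad = 34.20°.
For the longitude increment, Δλ = atan2( sin θ sin δ cos φ₁, cos δ − sin φ₁ sin φ₂ ) = atan2(0.100601, 0.810321) = 7.08°.
λ₂ = λ₁ + Δλ = -16.36°.

latitude 34.20°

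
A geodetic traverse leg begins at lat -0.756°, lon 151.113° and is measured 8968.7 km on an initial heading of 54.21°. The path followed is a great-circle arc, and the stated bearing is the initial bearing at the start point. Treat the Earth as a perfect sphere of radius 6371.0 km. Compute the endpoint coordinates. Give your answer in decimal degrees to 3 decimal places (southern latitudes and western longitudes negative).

latitude 35.090°, longitude -130.874°

δ = 8968.7/6371 = 1.407738 rad (80.6575°).
Converting: φ₁ = -0.013195 rad, θ = 0.946143 rad.
Applying the spherical law of cosines for sides, sin φ₂ = sin φ₁ cos δ + cos φ₁ sin δ cos θ = 0.574867, so φ₂ = 35.090°.
Then Δλ = atan2(0.800336, 0.169922) = 1.361590 rad, from sin θ sin δ cos φ₁ over cos δ − sin φ₁ sin φ₂.
λ₂ = 151.113° + 78.013° = 229.126°, normalized to (−180°, 180°] → -130.874°.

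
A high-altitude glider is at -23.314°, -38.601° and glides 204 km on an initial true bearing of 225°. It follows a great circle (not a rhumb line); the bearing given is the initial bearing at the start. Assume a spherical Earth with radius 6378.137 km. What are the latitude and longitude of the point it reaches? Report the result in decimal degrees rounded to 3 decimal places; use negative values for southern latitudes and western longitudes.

Central angle δ = d/R = 0.031984 rad.
Converting: φ₁ = -0.406906 rad, θ = 3.926991 rad.
Applying the spherical law of cosines for sides, sin φ₂ = sin φ₁ cos δ + cos φ₁ sin δ cos θ = -0.416334, so φ₂ = -24.603°.
Δλ = atan2( sin θ sin δ cos φ₁ , cos δ − sin φ₁ sin φ₂ ) = atan2(-0.020766, 0.834716) = -0.024873 rad = -1.425°.
λ₂ = λ₁ + Δλ = -40.026°.

latitude -24.603°, longitude -40.026°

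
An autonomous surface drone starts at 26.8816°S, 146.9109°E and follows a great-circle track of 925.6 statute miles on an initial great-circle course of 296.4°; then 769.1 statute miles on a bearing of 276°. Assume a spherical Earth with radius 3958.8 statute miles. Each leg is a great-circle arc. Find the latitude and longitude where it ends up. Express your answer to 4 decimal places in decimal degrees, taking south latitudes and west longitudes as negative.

latitude -18.8140°, longitude 122.4194°

Apply the spherical direct solution leg by leg, carrying full precision between legs.
Leg 1: from (-26.8816°, 146.9109°), δ = 925.6/3958.8 = 0.233808 rad, θ = 296.4° → φ = -20.3627°, λ = 134.1223°.
Leg 2: from (-20.3627°, 134.1223°), δ = 769.1/3958.8 = 0.194276 rad, θ = 276° → φ = -18.8140°, λ = 122.4194°.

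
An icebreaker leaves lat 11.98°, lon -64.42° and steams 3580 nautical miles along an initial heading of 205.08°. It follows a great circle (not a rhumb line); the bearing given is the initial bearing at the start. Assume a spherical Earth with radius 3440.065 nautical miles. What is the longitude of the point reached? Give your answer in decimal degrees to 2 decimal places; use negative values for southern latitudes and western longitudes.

Angular distance δ = d/R = 3580 / 3440.065 = 1.040678 rad.
With φ₁ = 11.98° = 0.209090 rad and θ = 205.08° = 3.579321 rad:
sin φ₂ = sin φ₁ cos δ + cos φ₁ sin δ cos θ = (0.207570)(0.505635) + (0.978220)(0.862747)(-0.905717) = -0.659431
φ₂ = asin(-0.659431) = -0.720062 rad = -41.26°.
Δλ = atan2( sin θ sin δ cos φ₁ , cos δ − sin φ₁ sin φ₂ ) = atan2(-0.357739, 0.642514) = -0.508034 rad = -29.11°.
Hence λ₂ = -64.42° + -29.11° = -93.53°.

longitude -93.53°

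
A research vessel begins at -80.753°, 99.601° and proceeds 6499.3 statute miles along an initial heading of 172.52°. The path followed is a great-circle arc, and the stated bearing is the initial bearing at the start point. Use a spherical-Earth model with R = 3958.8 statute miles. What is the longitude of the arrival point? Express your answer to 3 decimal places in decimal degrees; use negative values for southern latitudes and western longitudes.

Central angle δ = d/R = 1.641735 rad.
Start latitude φ₁ = -1.409406 rad; initial bearing θ = 3.011042 rad.
Applying the spherical law of cosines for sides, sin φ₂ = sin φ₁ cos δ + cos φ₁ sin δ cos θ = -0.088965, so φ₂ = -5.104°.
Δλ = atan2( sin θ sin δ cos φ₁ , cos δ − sin φ₁ sin φ₂ ) = atan2(0.020866, -0.158688) = 3.010851 rad = 172.509°.
λ₂ = 99.601° + 172.509° = 272.110°, normalized to (−180°, 180°] → -87.890°.

longitude -87.890°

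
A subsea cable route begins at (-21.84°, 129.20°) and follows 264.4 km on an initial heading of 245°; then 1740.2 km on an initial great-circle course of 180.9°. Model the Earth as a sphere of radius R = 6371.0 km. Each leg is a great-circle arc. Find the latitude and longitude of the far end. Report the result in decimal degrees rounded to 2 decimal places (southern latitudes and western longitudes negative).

Apply the spherical direct solution leg by leg, carrying full precision between legs.
Leg 1: from (-21.84°, 129.20°), δ = 264.4/6371 = 0.041501 rad, θ = 245° → φ = -22.83°, λ = 126.86°.
Leg 2: from (-22.83°, 126.86°), δ = 1740.2/6371 = 0.273144 rad, θ = 180.9° → φ = -38.48°, λ = 126.55°.

latitude -38.48°, longitude 126.55°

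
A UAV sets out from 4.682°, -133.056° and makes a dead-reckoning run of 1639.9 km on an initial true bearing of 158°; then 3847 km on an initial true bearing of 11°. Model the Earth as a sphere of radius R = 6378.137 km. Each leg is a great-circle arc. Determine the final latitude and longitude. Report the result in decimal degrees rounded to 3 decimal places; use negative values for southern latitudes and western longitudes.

Apply the spherical direct solution leg by leg, carrying full precision between legs.
Leg 1: from (4.682°, -133.056°), δ = 1639.9/6378.137 = 0.257113 rad, θ = 158° → φ = -8.977°, λ = -127.522°.
Leg 2: from (-8.977°, -127.522°), δ = 3847/6378.137 = 0.603154 rad, θ = 11° → φ = 24.929°, λ = -120.667°.

latitude 24.929°, longitude -120.667°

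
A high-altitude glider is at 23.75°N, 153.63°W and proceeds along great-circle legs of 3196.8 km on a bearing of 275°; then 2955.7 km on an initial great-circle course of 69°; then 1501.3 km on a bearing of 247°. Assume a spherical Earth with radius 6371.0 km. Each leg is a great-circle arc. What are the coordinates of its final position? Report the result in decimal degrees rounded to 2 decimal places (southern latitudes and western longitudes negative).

latitude 23.88°, longitude -169.81°

Apply the spherical direct solution leg by leg, carrying full precision between legs.
Leg 1: from (23.75°, -153.63°), δ = 3196.8/6371 = 0.501774 rad, θ = 275° → φ = 23.05°, λ = 174.99°.
Leg 2: from (23.05°, 174.99°), δ = 2955.7/6371 = 0.463930 rad, θ = 69° → φ = 29.84°, λ = -156.22°.
Leg 3: from (29.84°, -156.22°), δ = 1501.3/6371 = 0.235646 rad, θ = 247° → φ = 23.88°, λ = -169.81°.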